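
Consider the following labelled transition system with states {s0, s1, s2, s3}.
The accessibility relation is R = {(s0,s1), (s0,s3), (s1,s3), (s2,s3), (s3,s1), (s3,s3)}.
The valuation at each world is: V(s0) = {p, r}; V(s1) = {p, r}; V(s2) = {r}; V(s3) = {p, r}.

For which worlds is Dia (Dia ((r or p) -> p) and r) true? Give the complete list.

Let φ = Dia (Dia ((r or p) -> p) and r). Evaluate φ at each world:
  s0 (successors {s1, s3}): φ is true.
  s1 (successors {s3}): φ is true.
  s2 (successors {s3}): φ is true.
  s3 (successors {s1, s3}): φ is true.
For instance, at s0:
  At s0: Dia (Dia ((r or p) -> p) and r) requires Dia ((r or p) -> p) and r at some successor in {s1, s3}.
    Dia ((r or p) -> p) and r holds at s1, so Dia (Dia ((r or p) -> p) and r) is true at s0.
      At s1: Dia ((r or p) -> p) is true, r is true, so Dia ((r or p) -> p) and r is true.
Satisfying worlds: {s0, s1, s2, s3}

s0, s1, s2, s3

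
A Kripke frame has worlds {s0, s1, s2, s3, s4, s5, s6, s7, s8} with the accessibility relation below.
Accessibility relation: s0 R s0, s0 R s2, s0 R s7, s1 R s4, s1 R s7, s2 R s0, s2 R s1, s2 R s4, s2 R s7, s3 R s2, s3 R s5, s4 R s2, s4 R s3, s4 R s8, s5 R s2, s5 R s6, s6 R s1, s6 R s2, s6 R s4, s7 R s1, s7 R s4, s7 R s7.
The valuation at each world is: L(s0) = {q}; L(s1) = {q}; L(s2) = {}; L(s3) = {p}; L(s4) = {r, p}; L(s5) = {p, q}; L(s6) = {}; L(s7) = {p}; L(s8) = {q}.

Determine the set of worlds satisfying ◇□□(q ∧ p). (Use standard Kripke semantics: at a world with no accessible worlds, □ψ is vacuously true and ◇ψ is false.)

s4

Let φ = ◇□□(q ∧ p). Evaluate φ at each world:
  s0 (successors {s0, s2, s7}): φ is false.
  s1 (successors {s4, s7}): φ is false.
  s2 (successors {s0, s1, s4, s7}): φ is false.
  s3 (successors {s2, s5}): φ is false.
  s4 (successors {s2, s3, s8}): φ is true.
  s5 (successors {s2, s6}): φ is false.
  s6 (successors {s1, s2, s4}): φ is false.
  s7 (successors {s1, s4, s7}): φ is false.
  s8 (successors ∅): φ is false.
For instance, at s7:
  At s7: ◇□□(q ∧ p) requires □□(q ∧ p) at some successor in {s1, s4, s7}.
    At s1: □□(q ∧ p) is false.
    At s4: □□(q ∧ p) is false.
    At s7: □□(q ∧ p) is false.
  So ◇□□(q ∧ p) is false at s7.
Satisfying worlds: {s4}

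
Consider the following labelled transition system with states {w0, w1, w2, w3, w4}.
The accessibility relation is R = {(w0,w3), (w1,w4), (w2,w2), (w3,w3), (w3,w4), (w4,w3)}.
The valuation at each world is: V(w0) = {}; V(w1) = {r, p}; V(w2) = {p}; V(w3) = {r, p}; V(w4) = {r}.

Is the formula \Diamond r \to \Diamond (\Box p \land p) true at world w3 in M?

No

At w3: \Diamond r is true, \Diamond (\Box p \land p) is false, so \Diamond r \to \Diamond (\Box p \land p) is false.
  At w3: \Diamond r requires r at some successor in {w3, w4}.
    r holds at w3, so \Diamond r is true at w3.
  At w3: \Diamond (\Box p \land p) requires \Box p \land p at some successor in {w3, w4}.
    At w3: \Box p \land p is false.
    At w4: \Box p \land p is false.
  So \Diamond (\Box p \land p) is false at w3.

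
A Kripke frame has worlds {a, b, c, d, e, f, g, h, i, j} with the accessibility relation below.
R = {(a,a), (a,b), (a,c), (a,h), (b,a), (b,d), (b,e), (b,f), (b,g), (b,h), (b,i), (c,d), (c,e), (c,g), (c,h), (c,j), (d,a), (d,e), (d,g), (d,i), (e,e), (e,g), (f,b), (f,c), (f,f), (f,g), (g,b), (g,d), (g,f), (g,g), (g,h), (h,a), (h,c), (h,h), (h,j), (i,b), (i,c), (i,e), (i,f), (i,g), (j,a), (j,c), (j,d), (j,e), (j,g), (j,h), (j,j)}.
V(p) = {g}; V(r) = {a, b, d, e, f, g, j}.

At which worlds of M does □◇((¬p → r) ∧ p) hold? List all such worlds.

e, f, i

Recall that □ψ holds at a world iff ψ holds at every accessible world, and ◇ψ holds iff ψ holds at some accessible world.
Let φ = □◇((¬p → r) ∧ p). Evaluate φ at each world:
  a (successors {a, b, c, h}): φ is false.
  b (successors {a, d, e, f, g, h, i}): φ is false.
  c (successors {d, e, g, h, j}): φ is false.
  d (successors {a, e, g, i}): φ is false.
  e (successors {e, g}): φ is true.
  f (successors {b, c, f, g}): φ is true.
  g (successors {b, d, f, g, h}): φ is false.
  h (successors {a, c, h, j}): φ is false.
  i (successors {b, c, e, f, g}): φ is true.
  j (successors {a, c, d, e, g, h, j}): φ is false.
For instance, at f:
  At f: □◇((¬p → r) ∧ p) requires ◇((¬p → r) ∧ p) at every successor {b, c, f, g}.
    At b: ◇((¬p → r) ∧ p) is true.
    At c: ◇((¬p → r) ∧ p) is true.
    At f: ◇((¬p → r) ∧ p) is true.
    At g: ◇((¬p → r) ∧ p) is true.
  So □◇((¬p → r) ∧ p) is true at f.
Satisfying worlds: {e, f, i}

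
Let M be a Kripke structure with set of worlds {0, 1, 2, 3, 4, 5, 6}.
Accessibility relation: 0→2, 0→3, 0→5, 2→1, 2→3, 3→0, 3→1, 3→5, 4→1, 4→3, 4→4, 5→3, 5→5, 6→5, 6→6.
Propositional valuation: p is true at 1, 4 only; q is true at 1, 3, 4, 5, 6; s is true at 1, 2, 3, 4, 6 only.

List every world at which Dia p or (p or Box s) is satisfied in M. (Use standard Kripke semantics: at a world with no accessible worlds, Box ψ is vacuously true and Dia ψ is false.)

Let φ = Dia p or (p or Box s). Evaluate φ at each world:
  0 (successors {2, 3, 5}): φ is false.
  1 (successors ∅): φ is true.
  2 (successors {1, 3}): φ is true.
  3 (successors {0, 1, 5}): φ is true.
  4 (successors {1, 3, 4}): φ is true.
  5 (successors {3, 5}): φ is false.
  6 (successors {5, 6}): φ is false.
For instance, at 3:
  At 3: Dia p is true, p or Box s is false, so Dia p or (p or Box s) is true.
    At 3: Dia p requires p at some successor in {0, 1, 5}.
      p holds at 1, so Dia p is true at 3.
    At 3: p is false, Box s is false, so p or Box s is false.
      At 3: Box s requires s at every successor {0, 1, 5}.
        s fails at 0, so Box s is false at 3.
Satisfying worlds: {1, 2, 3, 4}

1, 2, 3, 4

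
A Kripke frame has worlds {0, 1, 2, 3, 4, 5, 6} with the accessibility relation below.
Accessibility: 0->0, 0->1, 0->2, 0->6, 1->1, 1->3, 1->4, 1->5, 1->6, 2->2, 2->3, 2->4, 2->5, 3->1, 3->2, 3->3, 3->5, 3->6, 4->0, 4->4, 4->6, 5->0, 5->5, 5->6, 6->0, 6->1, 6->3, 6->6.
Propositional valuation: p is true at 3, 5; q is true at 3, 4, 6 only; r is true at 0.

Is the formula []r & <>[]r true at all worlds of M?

No

Let φ = []r & <>[]r. Evaluate φ at each world:
  0 (successors {0, 1, 2, 6}): φ is false.
  1 (successors {1, 3, 4, 5, 6}): φ is false.
  2 (successors {2, 3, 4, 5}): φ is false.
  3 (successors {1, 2, 3, 5, 6}): φ is false.
  4 (successors {0, 4, 6}): φ is false.
  5 (successors {0, 5, 6}): φ is false.
  6 (successors {0, 1, 3, 6}): φ is false.
Detail at 0 (counterexample):
  At 0: []r is false, <>[]r is false, so []r & <>[]r is false.
    At 0: []r requires r at every successor {0, 1, 2, 6}.
      r fails at 1, so []r is false at 0.
    At 0: <>[]r requires []r at some successor in {0, 1, 2, 6}.
      At 0: []r is false.
      At 1: []r is false.
      At 2: []r is false.
      At 6: []r is false.
    So <>[]r is false at 0.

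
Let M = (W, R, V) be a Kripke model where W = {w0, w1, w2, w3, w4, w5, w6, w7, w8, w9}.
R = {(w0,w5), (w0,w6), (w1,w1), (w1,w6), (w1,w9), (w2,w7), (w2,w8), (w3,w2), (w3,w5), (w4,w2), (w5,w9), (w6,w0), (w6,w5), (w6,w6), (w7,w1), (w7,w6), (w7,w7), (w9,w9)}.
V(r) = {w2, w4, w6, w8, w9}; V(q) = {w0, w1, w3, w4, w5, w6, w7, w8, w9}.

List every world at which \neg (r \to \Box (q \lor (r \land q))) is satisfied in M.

w4

Let φ = \neg (r \to \Box (q \lor (r \land q))). Evaluate φ at each world:
  w0 (successors {w5, w6}): φ is false.
  w1 (successors {w1, w6, w9}): φ is false.
  w2 (successors {w7, w8}): φ is false.
  w3 (successors {w2, w5}): φ is false.
  w4 (successors {w2}): φ is true.
  w5 (successors {w9}): φ is false.
  w6 (successors {w0, w5, w6}): φ is false.
  w7 (successors {w1, w6, w7}): φ is false.
  w8 (successors ∅): φ is false.
  w9 (successors {w9}): φ is false.
For instance, at w2:
  At w2: r \to \Box (q \lor (r \land q)) is true, so \neg (r \to \Box (q \lor (r \land q))) is false.
    At w2: r is true, \Box (q \lor (r \land q)) is true, so r \to \Box (q \lor (r \land q)) is true.
      At w2: \Box (q \lor (r \land q)) requires q \lor (r \land q) at every successor {w7, w8}.
        At w7: q \lor (r \land q) is true.
        At w8: q \lor (r \land q) is true.
      So \Box (q \lor (r \land q)) is true at w2.
Satisfying worlds: {w4}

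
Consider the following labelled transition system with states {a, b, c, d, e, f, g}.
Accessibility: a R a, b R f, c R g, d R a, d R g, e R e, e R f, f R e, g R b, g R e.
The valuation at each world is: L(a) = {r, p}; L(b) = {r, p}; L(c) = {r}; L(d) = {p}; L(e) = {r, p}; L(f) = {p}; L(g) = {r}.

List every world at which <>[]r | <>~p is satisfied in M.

Let φ = <>[]r | <>~p. Evaluate φ at each world:
  a (successors {a}): φ is true.
  b (successors {f}): φ is true.
  c (successors {g}): φ is true.
  d (successors {a, g}): φ is true.
  e (successors {e, f}): φ is true.
  f (successors {e}): φ is false.
  g (successors {b, e}): φ is false.
For instance, at a:
  At a: <>[]r is true, <>~p is false, so <>[]r | <>~p is true.
    At a: <>[]r requires []r at some successor in {a}.
      []r holds at a, so <>[]r is true at a.
    At a: <>~p requires ~p at some successor in {a}.
      At a: ~p is false.
    So <>~p is false at a.
Satisfying worlds: {a, b, c, d, e}

a, b, c, d, e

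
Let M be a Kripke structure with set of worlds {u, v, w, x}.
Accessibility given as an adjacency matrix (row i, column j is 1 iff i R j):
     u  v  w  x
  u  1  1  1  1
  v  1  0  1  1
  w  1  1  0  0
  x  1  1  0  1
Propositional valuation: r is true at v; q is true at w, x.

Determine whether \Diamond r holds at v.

No

At v: \Diamond r requires r at some successor in {u, w, x}.
  At u: r is false.
  At w: r is false.
  At x: r is false.
So \Diamond r is false at v.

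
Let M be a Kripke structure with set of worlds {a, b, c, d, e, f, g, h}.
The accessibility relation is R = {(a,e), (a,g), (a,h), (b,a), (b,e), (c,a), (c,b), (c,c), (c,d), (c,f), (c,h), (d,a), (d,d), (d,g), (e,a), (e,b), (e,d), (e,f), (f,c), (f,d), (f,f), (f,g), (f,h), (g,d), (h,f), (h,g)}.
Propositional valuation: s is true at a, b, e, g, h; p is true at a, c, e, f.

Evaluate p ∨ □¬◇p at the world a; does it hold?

At a: p is true, □¬◇p is false, so p ∨ □¬◇p is true.
  At a: □¬◇p requires ¬◇p at every successor {e, g, h}.
    ¬◇p fails at e, so □¬◇p is false at a.
      At e: ◇p is true, so ¬◇p is false.

Yes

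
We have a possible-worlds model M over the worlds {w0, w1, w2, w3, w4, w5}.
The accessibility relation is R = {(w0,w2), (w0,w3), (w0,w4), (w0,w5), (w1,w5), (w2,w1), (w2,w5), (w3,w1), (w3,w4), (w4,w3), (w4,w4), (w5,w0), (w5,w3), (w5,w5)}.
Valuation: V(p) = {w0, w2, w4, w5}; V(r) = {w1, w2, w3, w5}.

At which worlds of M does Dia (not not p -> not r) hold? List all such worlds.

w0, w2, w3, w4, w5

Let φ = Dia (not not p -> not r). Evaluate φ at each world:
  w0 (successors {w2, w3, w4, w5}): φ is true.
  w1 (successors {w5}): φ is false.
  w2 (successors {w1, w5}): φ is true.
  w3 (successors {w1, w4}): φ is true.
  w4 (successors {w3, w4}): φ is true.
  w5 (successors {w0, w3, w5}): φ is true.
For instance, at w1:
  At w1: Dia (not not p -> not r) requires not not p -> not r at some successor in {w5}.
    At w5: not not p -> not r is false.
  So Dia (not not p -> not r) is false at w1.
Satisfying worlds: {w0, w2, w3, w4, w5}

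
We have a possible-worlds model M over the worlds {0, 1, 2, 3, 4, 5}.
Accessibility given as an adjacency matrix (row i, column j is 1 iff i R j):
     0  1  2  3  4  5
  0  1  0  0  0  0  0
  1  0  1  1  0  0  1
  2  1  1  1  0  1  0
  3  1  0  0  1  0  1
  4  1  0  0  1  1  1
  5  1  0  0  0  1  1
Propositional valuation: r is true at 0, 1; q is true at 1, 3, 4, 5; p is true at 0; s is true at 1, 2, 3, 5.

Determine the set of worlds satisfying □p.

0

Let φ = □p. Evaluate φ at each world:
  0 (successors {0}): φ is true.
  1 (successors {1, 2, 5}): φ is false.
  2 (successors {0, 1, 2, 4}): φ is false.
  3 (successors {0, 3, 5}): φ is false.
  4 (successors {0, 3, 4, 5}): φ is false.
  5 (successors {0, 4, 5}): φ is false.
For instance, at 4:
  At 4: □p requires p at every successor {0, 3, 4, 5}.
    p fails at 3, so □p is false at 4.
Satisfying worlds: {0}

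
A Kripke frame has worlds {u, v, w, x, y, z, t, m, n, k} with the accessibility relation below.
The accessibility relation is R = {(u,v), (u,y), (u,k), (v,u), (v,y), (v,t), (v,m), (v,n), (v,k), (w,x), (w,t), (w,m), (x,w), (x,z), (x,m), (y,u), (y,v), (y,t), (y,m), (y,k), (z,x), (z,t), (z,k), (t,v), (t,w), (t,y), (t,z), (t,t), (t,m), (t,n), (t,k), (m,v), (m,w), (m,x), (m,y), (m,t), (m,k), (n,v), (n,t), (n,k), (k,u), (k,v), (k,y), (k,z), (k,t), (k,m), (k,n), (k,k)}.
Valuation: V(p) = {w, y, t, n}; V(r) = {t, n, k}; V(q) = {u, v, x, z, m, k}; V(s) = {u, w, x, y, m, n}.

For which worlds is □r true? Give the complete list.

none

Let φ = □r. Evaluate φ at each world:
  u (successors {v, y, k}): φ is false.
  v (successors {u, y, t, m, n, k}): φ is false.
  w (successors {x, t, m}): φ is false.
  x (successors {w, z, m}): φ is false.
  y (successors {u, v, t, m, k}): φ is false.
  z (successors {x, t, k}): φ is false.
  t (successors {v, w, y, z, t, m, n, k}): φ is false.
  m (successors {v, w, x, y, t, k}): φ is false.
  n (successors {v, t, k}): φ is false.
  k (successors {u, v, y, z, t, m, n, k}): φ is false.
For instance, at k:
  At k: □r requires r at every successor {u, v, y, z, t, m, n, k}.
    r fails at u, so □r is false at k.
Satisfying worlds: none.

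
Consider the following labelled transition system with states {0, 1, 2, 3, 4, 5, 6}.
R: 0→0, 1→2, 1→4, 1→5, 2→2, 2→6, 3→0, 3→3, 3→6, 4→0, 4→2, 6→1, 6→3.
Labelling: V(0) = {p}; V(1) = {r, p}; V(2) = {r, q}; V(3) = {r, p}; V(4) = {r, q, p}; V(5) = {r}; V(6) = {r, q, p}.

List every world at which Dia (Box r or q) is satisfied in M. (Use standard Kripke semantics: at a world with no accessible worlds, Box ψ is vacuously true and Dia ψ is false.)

Recall that Box ψ holds at a world iff ψ holds at every accessible world, and Dia ψ holds iff ψ holds at some accessible world.
Let φ = Dia (Box r or q). Evaluate φ at each world:
  0 (successors {0}): φ is false.
  1 (successors {2, 4, 5}): φ is true.
  2 (successors {2, 6}): φ is true.
  3 (successors {0, 3, 6}): φ is true.
  4 (successors {0, 2}): φ is true.
  5 (successors ∅): φ is false.
  6 (successors {1, 3}): φ is true.
For instance, at 6:
  At 6: Dia (Box r or q) requires Box r or q at some successor in {1, 3}.
    Box r or q holds at 1, so Dia (Box r or q) is true at 6.
      At 1: Box r is true, q is false, so Box r or q is true.
Satisfying worlds: {1, 2, 3, 4, 6}

1, 2, 3, 4, 6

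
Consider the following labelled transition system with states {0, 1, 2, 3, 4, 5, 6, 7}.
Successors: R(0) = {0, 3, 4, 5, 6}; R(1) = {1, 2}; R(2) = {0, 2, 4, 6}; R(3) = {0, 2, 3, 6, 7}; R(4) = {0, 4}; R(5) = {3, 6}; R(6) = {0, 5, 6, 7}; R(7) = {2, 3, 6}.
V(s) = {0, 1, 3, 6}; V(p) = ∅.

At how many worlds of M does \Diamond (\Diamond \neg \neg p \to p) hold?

8

Let φ = \Diamond (\Diamond \neg \neg p \to p). Evaluate φ at each world:
  0 (successors {0, 3, 4, 5, 6}): φ is true.
  1 (successors {1, 2}): φ is true.
  2 (successors {0, 2, 4, 6}): φ is true.
  3 (successors {0, 2, 3, 6, 7}): φ is true.
  4 (successors {0, 4}): φ is true.
  5 (successors {3, 6}): φ is true.
  6 (successors {0, 5, 6, 7}): φ is true.
  7 (successors {2, 3, 6}): φ is true.
For instance, at 4:
  At 4: \Diamond (\Diamond \neg \neg p \to p) requires \Diamond \neg \neg p \to p at some successor in {0, 4}.
    \Diamond \neg \neg p \to p holds at 0, so \Diamond (\Diamond \neg \neg p \to p) is true at 4.
      At 0: \Diamond \neg \neg p is false, p is false, so \Diamond \neg \neg p \to p is true.
Satisfying worlds: {0, 1, 2, 3, 4, 5, 6, 7}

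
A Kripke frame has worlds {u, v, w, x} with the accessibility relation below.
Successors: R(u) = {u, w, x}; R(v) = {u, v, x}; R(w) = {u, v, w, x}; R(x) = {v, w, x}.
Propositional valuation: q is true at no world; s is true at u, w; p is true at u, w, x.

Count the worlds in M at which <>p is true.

4

Let φ = <>p. Evaluate φ at each world:
  u (successors {u, w, x}): φ is true.
  v (successors {u, v, x}): φ is true.
  w (successors {u, v, w, x}): φ is true.
  x (successors {v, w, x}): φ is true.
For instance, at u:
  At u: <>p requires p at some successor in {u, w, x}.
    p holds at u, so <>p is true at u.
Satisfying worlds: {u, v, w, x}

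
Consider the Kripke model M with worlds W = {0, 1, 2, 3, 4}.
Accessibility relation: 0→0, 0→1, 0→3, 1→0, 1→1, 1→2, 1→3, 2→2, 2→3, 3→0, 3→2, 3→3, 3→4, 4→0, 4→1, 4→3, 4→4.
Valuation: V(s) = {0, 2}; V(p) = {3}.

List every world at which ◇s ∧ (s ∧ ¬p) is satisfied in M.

Let φ = ◇s ∧ (s ∧ ¬p). Evaluate φ at each world:
  0 (successors {0, 1, 3}): φ is true.
  1 (successors {0, 1, 2, 3}): φ is false.
  2 (successors {2, 3}): φ is true.
  3 (successors {0, 2, 3, 4}): φ is false.
  4 (successors {0, 1, 3, 4}): φ is false.
For instance, at 1:
  At 1: ◇s is true, s ∧ ¬p is false, so ◇s ∧ (s ∧ ¬p) is false.
    At 1: ◇s requires s at some successor in {0, 1, 2, 3}.
      s holds at 0, so ◇s is true at 1.
Satisfying worlds: {0, 2}

0, 2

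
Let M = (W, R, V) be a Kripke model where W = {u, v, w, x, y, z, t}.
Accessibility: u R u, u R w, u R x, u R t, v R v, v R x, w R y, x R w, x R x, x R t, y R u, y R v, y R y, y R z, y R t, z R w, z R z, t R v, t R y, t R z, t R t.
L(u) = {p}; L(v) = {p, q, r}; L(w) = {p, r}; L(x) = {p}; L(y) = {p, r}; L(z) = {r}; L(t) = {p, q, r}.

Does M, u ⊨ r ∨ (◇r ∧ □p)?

At u: r is false, ◇r ∧ □p is true, so r ∨ (◇r ∧ □p) is true.
  At u: ◇r is true, □p is true, so ◇r ∧ □p is true.
    At u: ◇r requires r at some successor in {u, w, x, t}.
      r holds at w, so ◇r is true at u.
    At u: □p requires p at every successor {u, w, x, t}.
      At u: p is true.
      At w: p is true.
      At x: p is true.
      At t: p is true.
    So □p is true at u.

Yes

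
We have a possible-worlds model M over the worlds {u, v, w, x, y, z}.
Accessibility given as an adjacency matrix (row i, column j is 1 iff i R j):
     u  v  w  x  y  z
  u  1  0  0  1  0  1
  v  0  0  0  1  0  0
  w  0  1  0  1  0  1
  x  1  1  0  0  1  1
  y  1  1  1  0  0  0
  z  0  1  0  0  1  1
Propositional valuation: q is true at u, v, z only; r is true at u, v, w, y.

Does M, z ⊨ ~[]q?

Yes

Recall that []ψ holds at a world iff ψ holds at every accessible world, and <>ψ holds iff ψ holds at some accessible world.
At z: []q is false, so ~[]q is true.
  At z: []q requires q at every successor {v, y, z}.
    q fails at y, so []q is false at z.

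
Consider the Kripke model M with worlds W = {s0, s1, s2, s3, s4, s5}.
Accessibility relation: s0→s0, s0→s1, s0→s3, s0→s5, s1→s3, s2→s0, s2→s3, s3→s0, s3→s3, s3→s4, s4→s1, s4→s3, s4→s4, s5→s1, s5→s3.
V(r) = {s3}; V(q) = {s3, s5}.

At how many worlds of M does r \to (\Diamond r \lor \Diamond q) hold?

Let φ = r \to (\Diamond r \lor \Diamond q). Evaluate φ at each world:
  s0 (successors {s0, s1, s3, s5}): φ is true.
  s1 (successors {s3}): φ is true.
  s2 (successors {s0, s3}): φ is true.
  s3 (successors {s0, s3, s4}): φ is true.
  s4 (successors {s1, s3, s4}): φ is true.
  s5 (successors {s1, s3}): φ is true.
For instance, at s1:
  At s1: r is false, \Diamond r \lor \Diamond q is true, so r \to (\Diamond r \lor \Diamond q) is true.
    At s1: \Diamond r is true, \Diamond q is true, so \Diamond r \lor \Diamond q is true.
      At s1: \Diamond r requires r at some successor in {s3}.
        r holds at s3, so \Diamond r is true at s1.
      At s1: \Diamond q requires q at some successor in {s3}.
        q holds at s3, so \Diamond q is true at s1.
Satisfying worlds: {s0, s1, s2, s3, s4, s5}

6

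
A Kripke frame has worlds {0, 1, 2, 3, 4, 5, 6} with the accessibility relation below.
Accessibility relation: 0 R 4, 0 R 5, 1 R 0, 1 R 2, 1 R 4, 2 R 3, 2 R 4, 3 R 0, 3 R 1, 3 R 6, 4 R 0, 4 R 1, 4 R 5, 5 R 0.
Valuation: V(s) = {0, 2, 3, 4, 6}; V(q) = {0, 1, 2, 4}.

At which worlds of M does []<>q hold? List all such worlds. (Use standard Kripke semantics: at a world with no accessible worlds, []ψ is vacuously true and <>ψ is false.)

0, 1, 2, 4, 5, 6

Let φ = []<>q. Evaluate φ at each world:
  0 (successors {4, 5}): φ is true.
  1 (successors {0, 2, 4}): φ is true.
  2 (successors {3, 4}): φ is true.
  3 (successors {0, 1, 6}): φ is false.
  4 (successors {0, 1, 5}): φ is true.
  5 (successors {0}): φ is true.
  6 (successors ∅): φ is true.
For instance, at 1:
  At 1: []<>q requires <>q at every successor {0, 2, 4}.
      At 0: <>q requires q at some successor in {4, 5}.
        q holds at 4, so <>q is true at 0.
      At 2: <>q requires q at some successor in {3, 4}.
        q holds at 4, so <>q is true at 2.
      At 4: <>q requires q at some successor in {0, 1, 5}.
        q holds at 0, so <>q is true at 4.
  So []<>q is true at 1.
Satisfying worlds: {0, 1, 2, 4, 5, 6}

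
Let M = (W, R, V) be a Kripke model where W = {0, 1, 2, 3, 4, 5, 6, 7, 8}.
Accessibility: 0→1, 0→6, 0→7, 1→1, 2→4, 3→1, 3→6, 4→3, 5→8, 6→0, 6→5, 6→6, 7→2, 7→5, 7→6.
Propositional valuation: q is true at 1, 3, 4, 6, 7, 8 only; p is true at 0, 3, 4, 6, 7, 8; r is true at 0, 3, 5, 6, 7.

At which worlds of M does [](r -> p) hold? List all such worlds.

Let φ = [](r -> p). Evaluate φ at each world:
  0 (successors {1, 6, 7}): φ is true.
  1 (successors {1}): φ is true.
  2 (successors {4}): φ is true.
  3 (successors {1, 6}): φ is true.
  4 (successors {3}): φ is true.
  5 (successors {8}): φ is true.
  6 (successors {0, 5, 6}): φ is false.
  7 (successors {2, 5, 6}): φ is false.
  8 (successors ∅): φ is true.
For instance, at 4:
  At 4: [](r -> p) requires r -> p at every successor {3}.
    At 3: r -> p is true.
  So [](r -> p) is true at 4.
Satisfying worlds: {0, 1, 2, 3, 4, 5, 8}

0, 1, 2, 3, 4, 5, 8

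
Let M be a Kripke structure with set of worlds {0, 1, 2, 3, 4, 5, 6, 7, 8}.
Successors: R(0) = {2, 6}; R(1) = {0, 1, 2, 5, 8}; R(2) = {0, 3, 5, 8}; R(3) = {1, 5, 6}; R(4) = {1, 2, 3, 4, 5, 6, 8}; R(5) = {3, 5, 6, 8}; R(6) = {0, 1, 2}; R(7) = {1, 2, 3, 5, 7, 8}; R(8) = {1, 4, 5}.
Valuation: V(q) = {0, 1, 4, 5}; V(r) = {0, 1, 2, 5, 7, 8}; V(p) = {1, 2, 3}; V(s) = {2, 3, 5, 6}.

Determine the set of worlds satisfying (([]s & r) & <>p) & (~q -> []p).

0

Recall that []ψ holds at a world iff ψ holds at every accessible world, and <>ψ holds iff ψ holds at some accessible world.
Let φ = (([]s & r) & <>p) & (~q -> []p). Evaluate φ at each world:
  0 (successors {2, 6}): φ is true.
  1 (successors {0, 1, 2, 5, 8}): φ is false.
  2 (successors {0, 3, 5, 8}): φ is false.
  3 (successors {1, 5, 6}): φ is false.
  4 (successors {1, 2, 3, 4, 5, 6, 8}): φ is false.
  5 (successors {3, 5, 6, 8}): φ is false.
  6 (successors {0, 1, 2}): φ is false.
  7 (successors {1, 2, 3, 5, 7, 8}): φ is false.
  8 (successors {1, 4, 5}): φ is false.
For instance, at 6:
  At 6: ([]s & r) & <>p is false, ~q -> []p is false, so (([]s & r) & <>p) & (~q -> []p) is false.
    At 6: []s & r is false, <>p is true, so ([]s & r) & <>p is false.
      At 6: []s is false, r is false, so []s & r is false.
      At 6: <>p requires p at some successor in {0, 1, 2}.
        p holds at 1, so <>p is true at 6.
    At 6: ~q is true, []p is false, so ~q -> []p is false.
      At 6: []p requires p at every successor {0, 1, 2}.
        p fails at 0, so []p is false at 6.
Satisfying worlds: {0}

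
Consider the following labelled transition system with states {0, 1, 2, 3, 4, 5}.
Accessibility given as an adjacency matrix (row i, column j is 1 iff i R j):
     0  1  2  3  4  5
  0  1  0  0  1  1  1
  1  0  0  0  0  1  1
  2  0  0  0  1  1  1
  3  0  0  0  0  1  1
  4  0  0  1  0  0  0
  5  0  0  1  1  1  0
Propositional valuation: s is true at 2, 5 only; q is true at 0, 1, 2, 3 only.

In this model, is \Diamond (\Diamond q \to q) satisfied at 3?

At 3: \Diamond (\Diamond q \to q) requires \Diamond q \to q at some successor in {4, 5}.
  At 4: \Diamond q \to q is false.
  At 5: \Diamond q \to q is false.
So \Diamond (\Diamond q \to q) is false at 3.

No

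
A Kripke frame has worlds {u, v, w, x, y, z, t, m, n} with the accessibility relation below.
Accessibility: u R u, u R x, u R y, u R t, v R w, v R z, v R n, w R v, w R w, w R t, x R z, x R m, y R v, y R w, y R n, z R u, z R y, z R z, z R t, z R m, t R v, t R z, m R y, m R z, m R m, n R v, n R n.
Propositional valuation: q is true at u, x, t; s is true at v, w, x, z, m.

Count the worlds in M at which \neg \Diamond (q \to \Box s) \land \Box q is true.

Let φ = \neg \Diamond (q \to \Box s) \land \Box q. Evaluate φ at each world:
  u (successors {u, x, y, t}): φ is false.
  v (successors {w, z, n}): φ is false.
  w (successors {v, w, t}): φ is false.
  x (successors {z, m}): φ is false.
  y (successors {v, w, n}): φ is false.
  z (successors {u, y, z, t, m}): φ is false.
  t (successors {v, z}): φ is false.
  m (successors {y, z, m}): φ is false.
  n (successors {v, n}): φ is false.
For instance, at x:
  At x: \neg \Diamond (q \to \Box s) is false, \Box q is false, so \neg \Diamond (q \to \Box s) \land \Box q is false.
    At x: \Diamond (q \to \Box s) is true, so \neg \Diamond (q \to \Box s) is false.
      At x: \Diamond (q \to \Box s) requires q \to \Box s at some successor in {z, m}.
        q \to \Box s holds at z, so \Diamond (q \to \Box s) is true at x.
    At x: \Box q requires q at every successor {z, m}.
      q fails at z, so \Box q is false at x.
Satisfying worlds: none.

0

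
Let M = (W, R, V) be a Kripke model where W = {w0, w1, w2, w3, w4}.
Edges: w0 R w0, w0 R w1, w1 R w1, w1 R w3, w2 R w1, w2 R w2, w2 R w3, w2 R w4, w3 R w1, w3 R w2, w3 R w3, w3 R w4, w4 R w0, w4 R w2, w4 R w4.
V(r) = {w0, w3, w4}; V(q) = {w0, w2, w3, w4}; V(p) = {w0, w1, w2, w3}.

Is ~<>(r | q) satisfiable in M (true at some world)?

No

Recall that <>ψ holds at a world iff ψ holds at some accessible world.
Let φ = ~<>(r | q). Evaluate φ at each world:
  w0 (successors {w0, w1}): φ is false.
  w1 (successors {w1, w3}): φ is false.
  w2 (successors {w1, w2, w3, w4}): φ is false.
  w3 (successors {w1, w2, w3, w4}): φ is false.
  w4 (successors {w0, w2, w4}): φ is false.
For instance, at w2:
  At w2: <>(r | q) is true, so ~<>(r | q) is false.
    At w2: <>(r | q) requires r | q at some successor in {w1, w2, w3, w4}.
      r | q holds at w2, so <>(r | q) is true at w2.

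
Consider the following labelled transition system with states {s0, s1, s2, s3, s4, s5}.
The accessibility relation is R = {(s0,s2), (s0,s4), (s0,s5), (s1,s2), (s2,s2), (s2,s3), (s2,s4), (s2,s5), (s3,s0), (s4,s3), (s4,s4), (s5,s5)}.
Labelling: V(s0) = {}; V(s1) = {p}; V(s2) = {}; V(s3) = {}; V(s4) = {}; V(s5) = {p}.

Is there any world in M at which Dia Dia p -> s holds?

Let φ = Dia Dia p -> s. Evaluate φ at each world:
  s0 (successors {s2, s4, s5}): φ is false.
  s1 (successors {s2}): φ is false.
  s2 (successors {s2, s3, s4, s5}): φ is false.
  s3 (successors {s0}): φ is false.
  s4 (successors {s3, s4}): φ is true.
  s5 (successors {s5}): φ is false.
Detail at s4 (witness):
  At s4: Dia Dia p is false, s is false, so Dia Dia p -> s is true.
    At s4: Dia Dia p requires Dia p at some successor in {s3, s4}.
      At s3: Dia p is false.
      At s4: Dia p is false.
    So Dia Dia p is false at s4.

Yes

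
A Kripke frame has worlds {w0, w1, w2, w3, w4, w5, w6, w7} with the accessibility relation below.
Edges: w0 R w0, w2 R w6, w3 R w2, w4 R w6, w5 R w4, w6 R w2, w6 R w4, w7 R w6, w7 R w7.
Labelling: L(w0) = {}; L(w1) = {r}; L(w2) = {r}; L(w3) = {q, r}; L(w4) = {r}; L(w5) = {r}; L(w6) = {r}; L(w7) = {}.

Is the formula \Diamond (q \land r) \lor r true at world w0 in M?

At w0: \Diamond (q \land r) is false, r is false, so \Diamond (q \land r) \lor r is false.
  At w0: \Diamond (q \land r) requires q \land r at some successor in {w0}.
    At w0: q \land r is false.
  So \Diamond (q \land r) is false at w0.

No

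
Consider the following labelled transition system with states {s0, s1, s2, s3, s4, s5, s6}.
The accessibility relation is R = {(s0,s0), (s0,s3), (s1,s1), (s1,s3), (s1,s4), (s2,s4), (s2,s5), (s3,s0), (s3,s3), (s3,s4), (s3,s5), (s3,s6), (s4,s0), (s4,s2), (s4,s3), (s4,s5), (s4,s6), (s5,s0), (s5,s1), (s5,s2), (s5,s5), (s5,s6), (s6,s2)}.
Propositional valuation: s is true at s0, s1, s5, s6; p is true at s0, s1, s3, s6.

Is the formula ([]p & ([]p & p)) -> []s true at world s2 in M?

Recall that []ψ holds at a world iff ψ holds at every accessible world, and <>ψ holds iff ψ holds at some accessible world.
At s2: []p & ([]p & p) is false, []s is false, so ([]p & ([]p & p)) -> []s is true.
  At s2: []p is false, []p & p is false, so []p & ([]p & p) is false.
    At s2: []p requires p at every successor {s4, s5}.
      p fails at s4, so []p is false at s2.
    At s2: []p is false, p is false, so []p & p is false.
      At s2: []p requires p at every successor {s4, s5}.
        p fails at s4, so []p is false at s2.
  At s2: []s requires s at every successor {s4, s5}.
    s fails at s4, so []s is false at s2.

Yes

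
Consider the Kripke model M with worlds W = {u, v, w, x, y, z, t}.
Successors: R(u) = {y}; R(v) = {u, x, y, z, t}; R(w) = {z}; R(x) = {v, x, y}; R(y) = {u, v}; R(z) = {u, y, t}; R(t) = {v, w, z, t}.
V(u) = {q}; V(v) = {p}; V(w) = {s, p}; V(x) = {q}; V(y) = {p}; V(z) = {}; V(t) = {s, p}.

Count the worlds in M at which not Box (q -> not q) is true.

4

Let φ = not Box (q -> not q). Evaluate φ at each world:
  u (successors {y}): φ is false.
  v (successors {u, x, y, z, t}): φ is true.
  w (successors {z}): φ is false.
  x (successors {v, x, y}): φ is true.
  y (successors {u, v}): φ is true.
  z (successors {u, y, t}): φ is true.
  t (successors {v, w, z, t}): φ is false.
For instance, at w:
  At w: Box (q -> not q) is true, so not Box (q -> not q) is false.
    At w: Box (q -> not q) requires q -> not q at every successor {z}.
      At z: q -> not q is true.
    So Box (q -> not q) is true at w.
Satisfying worlds: {v, x, y, z}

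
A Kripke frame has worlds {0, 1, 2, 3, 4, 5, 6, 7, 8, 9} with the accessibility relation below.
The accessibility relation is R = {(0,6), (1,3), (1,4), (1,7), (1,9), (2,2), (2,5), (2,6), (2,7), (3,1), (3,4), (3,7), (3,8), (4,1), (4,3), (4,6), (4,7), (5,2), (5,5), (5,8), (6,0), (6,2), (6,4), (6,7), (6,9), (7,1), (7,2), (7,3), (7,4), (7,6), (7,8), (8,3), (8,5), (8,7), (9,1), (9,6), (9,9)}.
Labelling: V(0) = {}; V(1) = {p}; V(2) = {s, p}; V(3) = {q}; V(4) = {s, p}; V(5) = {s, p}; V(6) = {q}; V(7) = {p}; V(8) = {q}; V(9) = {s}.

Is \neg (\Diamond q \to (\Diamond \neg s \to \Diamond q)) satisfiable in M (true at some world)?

No

Recall that \Diamond ψ holds at a world iff ψ holds at some accessible world.
Let φ = \neg (\Diamond q \to (\Diamond \neg s \to \Diamond q)). Evaluate φ at each world:
  0 (successors {6}): φ is false.
  1 (successors {3, 4, 7, 9}): φ is false.
  2 (successors {2, 5, 6, 7}): φ is false.
  3 (successors {1, 4, 7, 8}): φ is false.
  4 (successors {1, 3, 6, 7}): φ is false.
  5 (successors {2, 5, 8}): φ is false.
  6 (successors {0, 2, 4, 7, 9}): φ is false.
  7 (successors {1, 2, 3, 4, 6, 8}): φ is false.
  8 (successors {3, 5, 7}): φ is false.
  9 (successors {1, 6, 9}): φ is false.
For instance, at 4:
  At 4: \Diamond q \to (\Diamond \neg s \to \Diamond q) is true, so \neg (\Diamond q \to (\Diamond \neg s \to \Diamond q)) is false.
    At 4: \Diamond q is true, \Diamond \neg s \to \Diamond q is true, so \Diamond q \to (\Diamond \neg s \to \Diamond q) is true.
      At 4: \Diamond q requires q at some successor in {1, 3, 6, 7}.
        q holds at 3, so \Diamond q is true at 4.
      At 4: \Diamond \neg s is true, \Diamond q is true, so \Diamond \neg s \to \Diamond q is true.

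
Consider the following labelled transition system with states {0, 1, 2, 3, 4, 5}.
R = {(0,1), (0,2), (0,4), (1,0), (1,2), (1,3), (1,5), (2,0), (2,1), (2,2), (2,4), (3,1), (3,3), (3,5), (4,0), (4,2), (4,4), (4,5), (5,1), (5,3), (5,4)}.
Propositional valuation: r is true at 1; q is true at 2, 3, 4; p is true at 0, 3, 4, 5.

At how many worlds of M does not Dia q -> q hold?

Recall that Dia ψ holds at a world iff ψ holds at some accessible world.
Let φ = not Dia q -> q. Evaluate φ at each world:
  0 (successors {1, 2, 4}): φ is true.
  1 (successors {0, 2, 3, 5}): φ is true.
  2 (successors {0, 1, 2, 4}): φ is true.
  3 (successors {1, 3, 5}): φ is true.
  4 (successors {0, 2, 4, 5}): φ is true.
  5 (successors {1, 3, 4}): φ is true.
For instance, at 2:
  At 2: not Dia q is false, q is true, so not Dia q -> q is true.
    At 2: Dia q is true, so not Dia q is false.
      At 2: Dia q requires q at some successor in {0, 1, 2, 4}.
        q holds at 2, so Dia q is true at 2.
Satisfying worlds: {0, 1, 2, 3, 4, 5}

6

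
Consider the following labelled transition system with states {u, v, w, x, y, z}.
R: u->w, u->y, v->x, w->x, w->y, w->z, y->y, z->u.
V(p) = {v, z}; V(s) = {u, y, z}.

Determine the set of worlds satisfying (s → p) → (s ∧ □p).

Let φ = (s → p) → (s ∧ □p). Evaluate φ at each world:
  u (successors {w, y}): φ is true.
  v (successors {x}): φ is false.
  w (successors {x, y, z}): φ is false.
  x (successors ∅): φ is false.
  y (successors {y}): φ is true.
  z (successors {u}): φ is false.
For instance, at v:
  At v: s → p is true, s ∧ □p is false, so (s → p) → (s ∧ □p) is false.
    At v: s is false, □p is false, so s ∧ □p is false.
      At v: □p requires p at every successor {x}.
        p fails at x, so □p is false at v.
Satisfying worlds: {u, y}

u, y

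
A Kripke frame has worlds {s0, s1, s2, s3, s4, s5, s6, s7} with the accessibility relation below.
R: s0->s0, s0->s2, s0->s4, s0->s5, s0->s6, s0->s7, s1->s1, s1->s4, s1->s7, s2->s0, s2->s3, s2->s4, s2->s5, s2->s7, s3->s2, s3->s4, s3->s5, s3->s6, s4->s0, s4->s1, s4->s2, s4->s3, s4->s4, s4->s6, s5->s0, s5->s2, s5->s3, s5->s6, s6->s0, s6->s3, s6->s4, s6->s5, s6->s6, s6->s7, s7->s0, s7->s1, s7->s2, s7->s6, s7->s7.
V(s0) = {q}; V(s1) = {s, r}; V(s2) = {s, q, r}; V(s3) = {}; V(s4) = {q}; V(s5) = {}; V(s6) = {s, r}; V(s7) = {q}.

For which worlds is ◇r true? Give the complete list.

s0, s1, s3, s4, s5, s6, s7

Let φ = ◇r. Evaluate φ at each world:
  s0 (successors {s0, s2, s4, s5, s6, s7}): φ is true.
  s1 (successors {s1, s4, s7}): φ is true.
  s2 (successors {s0, s3, s4, s5, s7}): φ is false.
  s3 (successors {s2, s4, s5, s6}): φ is true.
  s4 (successors {s0, s1, s2, s3, s4, s6}): φ is true.
  s5 (successors {s0, s2, s3, s6}): φ is true.
  s6 (successors {s0, s3, s4, s5, s6, s7}): φ is true.
  s7 (successors {s0, s1, s2, s6, s7}): φ is true.
For instance, at s3:
  At s3: ◇r requires r at some successor in {s2, s4, s5, s6}.
    r holds at s2, so ◇r is true at s3.
Satisfying worlds: {s0, s1, s3, s4, s5, s6, s7}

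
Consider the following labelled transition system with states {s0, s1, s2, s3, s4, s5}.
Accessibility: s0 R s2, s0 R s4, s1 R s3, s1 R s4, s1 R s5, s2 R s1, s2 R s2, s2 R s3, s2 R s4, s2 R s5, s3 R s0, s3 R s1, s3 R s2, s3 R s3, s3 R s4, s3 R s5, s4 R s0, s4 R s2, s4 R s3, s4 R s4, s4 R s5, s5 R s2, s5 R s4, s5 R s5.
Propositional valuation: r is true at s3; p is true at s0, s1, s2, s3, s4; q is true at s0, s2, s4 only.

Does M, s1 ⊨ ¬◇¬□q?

Recall that □ψ holds at a world iff ψ holds at every accessible world, and ◇ψ holds iff ψ holds at some accessible world.
At s1: ◇¬□q is true, so ¬◇¬□q is false.
  At s1: ◇¬□q requires ¬□q at some successor in {s3, s4, s5}.
    ¬□q holds at s3, so ◇¬□q is true at s1.
      At s3: □q is false, so ¬□q is true.

No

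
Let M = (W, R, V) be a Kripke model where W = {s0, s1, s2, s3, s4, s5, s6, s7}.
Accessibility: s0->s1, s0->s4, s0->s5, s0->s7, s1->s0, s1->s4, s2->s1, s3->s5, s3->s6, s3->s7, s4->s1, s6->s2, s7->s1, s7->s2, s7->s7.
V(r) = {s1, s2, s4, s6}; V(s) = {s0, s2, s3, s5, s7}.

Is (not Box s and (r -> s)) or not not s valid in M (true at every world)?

Recall that Box ψ holds at a world iff ψ holds at every accessible world, and Dia ψ holds iff ψ holds at some accessible world.
Let φ = (not Box s and (r -> s)) or not not s. Evaluate φ at each world:
  s0 (successors {s1, s4, s5, s7}): φ is true.
  s1 (successors {s0, s4}): φ is false.
  s2 (successors {s1}): φ is true.
  s3 (successors {s5, s6, s7}): φ is true.
  s4 (successors {s1}): φ is false.
  s5 (successors ∅): φ is true.
  s6 (successors {s2}): φ is false.
  s7 (successors {s1, s2, s7}): φ is true.
Detail at s1 (counterexample):
  At s1: not Box s and (r -> s) is false, not not s is false, so (not Box s and (r -> s)) or not not s is false.
    At s1: not Box s is true, r -> s is false, so not Box s and (r -> s) is false.
      At s1: Box s is false, so not Box s is true.

No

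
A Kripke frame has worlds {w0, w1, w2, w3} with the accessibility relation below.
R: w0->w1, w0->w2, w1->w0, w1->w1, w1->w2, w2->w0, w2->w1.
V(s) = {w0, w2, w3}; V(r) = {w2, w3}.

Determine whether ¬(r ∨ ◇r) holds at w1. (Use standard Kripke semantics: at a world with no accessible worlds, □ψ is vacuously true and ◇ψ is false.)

At w1: r ∨ ◇r is true, so ¬(r ∨ ◇r) is false.
  At w1: r is false, ◇r is true, so r ∨ ◇r is true.
    At w1: ◇r requires r at some successor in {w0, w1, w2}.
      r holds at w2, so ◇r is true at w1.

No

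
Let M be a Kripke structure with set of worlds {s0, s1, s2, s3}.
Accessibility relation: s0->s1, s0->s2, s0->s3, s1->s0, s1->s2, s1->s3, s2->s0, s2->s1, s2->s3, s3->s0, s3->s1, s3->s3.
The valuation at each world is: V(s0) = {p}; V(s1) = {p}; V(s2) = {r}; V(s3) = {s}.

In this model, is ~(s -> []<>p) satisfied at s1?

At s1: s -> []<>p is true, so ~(s -> []<>p) is false.
  At s1: s is false, []<>p is true, so s -> []<>p is true.
    At s1: []<>p requires <>p at every successor {s0, s2, s3}.
      At s0: <>p is true.
      At s2: <>p is true.
      At s3: <>p is true.
    So []<>p is true at s1.

No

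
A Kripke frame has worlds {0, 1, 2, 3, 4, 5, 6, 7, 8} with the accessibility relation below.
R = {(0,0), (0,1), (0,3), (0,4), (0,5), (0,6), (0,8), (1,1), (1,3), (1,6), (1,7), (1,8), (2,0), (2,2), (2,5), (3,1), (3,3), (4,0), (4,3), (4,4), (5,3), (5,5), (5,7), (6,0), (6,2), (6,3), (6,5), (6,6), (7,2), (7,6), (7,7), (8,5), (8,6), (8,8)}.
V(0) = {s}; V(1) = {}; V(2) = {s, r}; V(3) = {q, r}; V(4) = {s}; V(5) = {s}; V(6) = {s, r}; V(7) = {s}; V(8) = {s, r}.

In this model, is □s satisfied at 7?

At 7: □s requires s at every successor {2, 6, 7}.
  At 2: s is true.
  At 6: s is true.
  At 7: s is true.
So □s is true at 7.

Yes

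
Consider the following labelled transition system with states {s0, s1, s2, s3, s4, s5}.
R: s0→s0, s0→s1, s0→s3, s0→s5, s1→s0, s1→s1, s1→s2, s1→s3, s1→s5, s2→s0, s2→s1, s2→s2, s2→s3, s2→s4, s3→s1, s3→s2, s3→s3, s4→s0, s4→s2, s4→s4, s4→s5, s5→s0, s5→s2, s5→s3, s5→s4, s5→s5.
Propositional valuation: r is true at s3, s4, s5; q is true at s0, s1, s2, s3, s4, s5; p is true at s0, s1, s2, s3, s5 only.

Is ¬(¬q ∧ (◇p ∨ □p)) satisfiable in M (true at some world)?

Let φ = ¬(¬q ∧ (◇p ∨ □p)). Evaluate φ at each world:
  s0 (successors {s0, s1, s3, s5}): φ is true.
  s1 (successors {s0, s1, s2, s3, s5}): φ is true.
  s2 (successors {s0, s1, s2, s3, s4}): φ is true.
  s3 (successors {s1, s2, s3}): φ is true.
  s4 (successors {s0, s2, s4, s5}): φ is true.
  s5 (successors {s0, s2, s3, s4, s5}): φ is true.
Detail at s0 (witness):
  At s0: ¬q ∧ (◇p ∨ □p) is false, so ¬(¬q ∧ (◇p ∨ □p)) is true.
    At s0: ¬q is false, ◇p ∨ □p is true, so ¬q ∧ (◇p ∨ □p) is false.
      At s0: ◇p is true, □p is true, so ◇p ∨ □p is true.

Yes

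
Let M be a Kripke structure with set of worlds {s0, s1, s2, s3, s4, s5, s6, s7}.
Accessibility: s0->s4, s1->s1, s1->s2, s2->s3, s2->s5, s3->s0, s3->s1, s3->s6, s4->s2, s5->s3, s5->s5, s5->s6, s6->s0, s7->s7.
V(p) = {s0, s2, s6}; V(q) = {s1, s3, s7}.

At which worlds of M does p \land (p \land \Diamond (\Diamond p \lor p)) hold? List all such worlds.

Recall that \Diamond ψ holds at a world iff ψ holds at some accessible world.
Let φ = p \land (p \land \Diamond (\Diamond p \lor p)). Evaluate φ at each world:
  s0 (successors {s4}): φ is true.
  s1 (successors {s1, s2}): φ is false.
  s2 (successors {s3, s5}): φ is true.
  s3 (successors {s0, s1, s6}): φ is false.
  s4 (successors {s2}): φ is false.
  s5 (successors {s3, s5, s6}): φ is false.
  s6 (successors {s0}): φ is true.
  s7 (successors {s7}): φ is false.
For instance, at s5:
  At s5: p is false, p \land \Diamond (\Diamond p \lor p) is false, so p \land (p \land \Diamond (\Diamond p \lor p)) is false.
    At s5: p is false, \Diamond (\Diamond p \lor p) is true, so p \land \Diamond (\Diamond p \lor p) is false.
      At s5: \Diamond (\Diamond p \lor p) requires \Diamond p \lor p at some successor in {s3, s5, s6}.
        \Diamond p \lor p holds at s3, so \Diamond (\Diamond p \lor p) is true at s5.
Satisfying worlds: {s0, s2, s6}

s0, s2, s6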